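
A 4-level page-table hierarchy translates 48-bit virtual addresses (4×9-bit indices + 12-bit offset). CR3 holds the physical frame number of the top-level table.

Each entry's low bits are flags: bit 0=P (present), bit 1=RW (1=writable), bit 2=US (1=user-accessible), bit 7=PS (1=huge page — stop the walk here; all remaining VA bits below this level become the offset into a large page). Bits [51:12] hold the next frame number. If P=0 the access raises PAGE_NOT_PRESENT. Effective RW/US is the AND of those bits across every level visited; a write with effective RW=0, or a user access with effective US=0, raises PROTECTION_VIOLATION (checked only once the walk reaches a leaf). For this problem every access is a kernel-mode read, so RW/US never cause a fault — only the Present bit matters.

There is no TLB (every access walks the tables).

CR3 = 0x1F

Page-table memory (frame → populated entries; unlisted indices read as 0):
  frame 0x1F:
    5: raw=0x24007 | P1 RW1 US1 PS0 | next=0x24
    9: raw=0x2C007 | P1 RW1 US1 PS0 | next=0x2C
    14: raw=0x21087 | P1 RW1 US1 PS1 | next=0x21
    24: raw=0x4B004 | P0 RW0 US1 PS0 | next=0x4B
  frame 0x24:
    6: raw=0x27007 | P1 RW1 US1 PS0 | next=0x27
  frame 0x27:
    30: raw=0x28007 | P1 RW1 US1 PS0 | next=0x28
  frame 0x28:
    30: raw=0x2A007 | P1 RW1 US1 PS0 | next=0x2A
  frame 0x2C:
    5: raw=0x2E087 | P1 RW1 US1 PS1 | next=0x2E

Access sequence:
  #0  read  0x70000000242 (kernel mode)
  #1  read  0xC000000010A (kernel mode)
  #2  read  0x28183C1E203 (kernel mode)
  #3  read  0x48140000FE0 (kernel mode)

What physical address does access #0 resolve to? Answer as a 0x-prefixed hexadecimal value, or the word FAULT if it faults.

Trace:
#0 VA=0x70000000242 (r,kernel):
  L0 @0x1F[14] → 0x21087  P=1,RW=1,US=1,PS=1
  ✓ 0x21242 (huge @L0)  — 1 lookups
#1 VA=0xC000000010A (r,kernel):
  L0 @0x1F[24] → 0x4B004  P=0,RW=0,US=1,PS=0
  ✗ PAGE_NOT_PRESENT  [1 reads]
#2 VA=0x28183C1E203 (r,kernel):
  L0 @0x1F[5] → 0x24007  P=1,RW=1,US=1,PS=0
  L1 @0x24[6] → 0x27007  P=1,RW=1,US=1,PS=0
  L2 @0x27[30] → 0x28007  P=1,RW=1,US=1,PS=0
  L3 @0x28[30] → 0x2A007  P=1,RW=1,US=1,PS=0
  ✓ 0x2A203  — 4 lookups
#3 VA=0x48140000FE0 (r,kernel):
  L0 @0x1F[9] → 0x2C007  P=1,RW=1,US=1,PS=0
  L1 @0x2C[5] → 0x2E087  P=1,RW=1,US=1,PS=1
  ✓ 0x2EFE0 (huge @L1)  — 2 lookups

Access #0 PA: 0x21242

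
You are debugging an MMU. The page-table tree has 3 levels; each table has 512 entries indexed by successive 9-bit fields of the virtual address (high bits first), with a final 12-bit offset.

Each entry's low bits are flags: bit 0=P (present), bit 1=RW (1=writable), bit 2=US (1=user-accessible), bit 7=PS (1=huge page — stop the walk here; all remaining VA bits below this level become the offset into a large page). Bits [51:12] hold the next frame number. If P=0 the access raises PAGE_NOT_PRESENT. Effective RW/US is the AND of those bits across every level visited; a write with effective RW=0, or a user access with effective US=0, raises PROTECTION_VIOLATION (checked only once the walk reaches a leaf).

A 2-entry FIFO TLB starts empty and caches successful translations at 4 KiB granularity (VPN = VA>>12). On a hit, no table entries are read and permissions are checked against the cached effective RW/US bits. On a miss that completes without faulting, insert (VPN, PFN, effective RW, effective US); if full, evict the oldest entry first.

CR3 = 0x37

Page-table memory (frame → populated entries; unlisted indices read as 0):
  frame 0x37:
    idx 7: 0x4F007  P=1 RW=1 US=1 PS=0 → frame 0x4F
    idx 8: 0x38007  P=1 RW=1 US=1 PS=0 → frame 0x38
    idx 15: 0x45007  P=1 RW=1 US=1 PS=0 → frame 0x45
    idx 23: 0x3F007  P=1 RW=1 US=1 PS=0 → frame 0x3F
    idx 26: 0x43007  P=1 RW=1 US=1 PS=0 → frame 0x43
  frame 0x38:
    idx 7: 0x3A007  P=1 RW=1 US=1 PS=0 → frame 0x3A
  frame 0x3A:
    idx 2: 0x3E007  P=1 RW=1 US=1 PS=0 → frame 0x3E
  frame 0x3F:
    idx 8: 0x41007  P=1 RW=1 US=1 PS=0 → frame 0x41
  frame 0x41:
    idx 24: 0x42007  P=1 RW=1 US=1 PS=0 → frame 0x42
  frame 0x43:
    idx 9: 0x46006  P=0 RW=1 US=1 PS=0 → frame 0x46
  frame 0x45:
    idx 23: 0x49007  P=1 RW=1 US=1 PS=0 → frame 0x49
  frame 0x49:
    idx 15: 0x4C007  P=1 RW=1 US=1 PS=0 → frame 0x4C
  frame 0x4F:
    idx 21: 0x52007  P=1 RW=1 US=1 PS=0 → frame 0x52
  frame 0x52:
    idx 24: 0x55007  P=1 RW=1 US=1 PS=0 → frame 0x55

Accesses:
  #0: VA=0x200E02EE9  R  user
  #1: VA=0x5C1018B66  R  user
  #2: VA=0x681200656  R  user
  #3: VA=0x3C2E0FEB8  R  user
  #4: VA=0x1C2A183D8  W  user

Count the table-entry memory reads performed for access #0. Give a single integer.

Walk each access:
#0 VA=0x200E02EE9 (r,user):
  [0] read 0x37 idx=8: raw=0x38007 flags P=1 W=1 U=1 S=0
  [1] read 0x38 idx=7: raw=0x3A007 flags P=1 W=1 U=1 S=0
  [2] read 0x3A idx=2: raw=0x3E007 flags P=1 W=1 U=1 S=0
  → PA=0x3EEE9  (3 entries read)
#1 VA=0x5C1018B66 (r,user):
  [0] read 0x37 idx=23: raw=0x3F007 flags P=1 W=1 U=1 S=0
  [1] read 0x3F idx=8: raw=0x41007 flags P=1 W=1 U=1 S=0
  [2] read 0x41 idx=24: raw=0x42007 flags P=1 W=1 U=1 S=0
  → PA=0x42B66  (3 entries read)
#2 VA=0x681200656 (r,user):
  [0] read 0x37 idx=26: raw=0x43007 flags P=1 W=1 U=1 S=0
  [1] read 0x43 idx=9: raw=0x46006 flags P=0 W=1 U=1 S=0
  → PAGE_NOT_PRESENT  (2 entries read)
#3 VA=0x3C2E0FEB8 (r,user):
  [0] read 0x37 idx=15: raw=0x45007 flags P=1 W=1 U=1 S=0
  [1] read 0x45 idx=23: raw=0x49007 flags P=1 W=1 U=1 S=0
  [2] read 0x49 idx=15: raw=0x4C007 flags P=1 W=1 U=1 S=0
  → PA=0x4CEB8  (3 entries read)
#4 VA=0x1C2A183D8 (w,user):
  [0] read 0x37 idx=7: raw=0x4F007 flags P=1 W=1 U=1 S=0
  [1] read 0x4F idx=21: raw=0x52007 flags P=1 W=1 U=1 S=0
  [2] read 0x52 idx=24: raw=0x55007 flags P=1 W=1 U=1 S=0
  → PA=0x553D8  (3 entries read)

Entries read for #0: 3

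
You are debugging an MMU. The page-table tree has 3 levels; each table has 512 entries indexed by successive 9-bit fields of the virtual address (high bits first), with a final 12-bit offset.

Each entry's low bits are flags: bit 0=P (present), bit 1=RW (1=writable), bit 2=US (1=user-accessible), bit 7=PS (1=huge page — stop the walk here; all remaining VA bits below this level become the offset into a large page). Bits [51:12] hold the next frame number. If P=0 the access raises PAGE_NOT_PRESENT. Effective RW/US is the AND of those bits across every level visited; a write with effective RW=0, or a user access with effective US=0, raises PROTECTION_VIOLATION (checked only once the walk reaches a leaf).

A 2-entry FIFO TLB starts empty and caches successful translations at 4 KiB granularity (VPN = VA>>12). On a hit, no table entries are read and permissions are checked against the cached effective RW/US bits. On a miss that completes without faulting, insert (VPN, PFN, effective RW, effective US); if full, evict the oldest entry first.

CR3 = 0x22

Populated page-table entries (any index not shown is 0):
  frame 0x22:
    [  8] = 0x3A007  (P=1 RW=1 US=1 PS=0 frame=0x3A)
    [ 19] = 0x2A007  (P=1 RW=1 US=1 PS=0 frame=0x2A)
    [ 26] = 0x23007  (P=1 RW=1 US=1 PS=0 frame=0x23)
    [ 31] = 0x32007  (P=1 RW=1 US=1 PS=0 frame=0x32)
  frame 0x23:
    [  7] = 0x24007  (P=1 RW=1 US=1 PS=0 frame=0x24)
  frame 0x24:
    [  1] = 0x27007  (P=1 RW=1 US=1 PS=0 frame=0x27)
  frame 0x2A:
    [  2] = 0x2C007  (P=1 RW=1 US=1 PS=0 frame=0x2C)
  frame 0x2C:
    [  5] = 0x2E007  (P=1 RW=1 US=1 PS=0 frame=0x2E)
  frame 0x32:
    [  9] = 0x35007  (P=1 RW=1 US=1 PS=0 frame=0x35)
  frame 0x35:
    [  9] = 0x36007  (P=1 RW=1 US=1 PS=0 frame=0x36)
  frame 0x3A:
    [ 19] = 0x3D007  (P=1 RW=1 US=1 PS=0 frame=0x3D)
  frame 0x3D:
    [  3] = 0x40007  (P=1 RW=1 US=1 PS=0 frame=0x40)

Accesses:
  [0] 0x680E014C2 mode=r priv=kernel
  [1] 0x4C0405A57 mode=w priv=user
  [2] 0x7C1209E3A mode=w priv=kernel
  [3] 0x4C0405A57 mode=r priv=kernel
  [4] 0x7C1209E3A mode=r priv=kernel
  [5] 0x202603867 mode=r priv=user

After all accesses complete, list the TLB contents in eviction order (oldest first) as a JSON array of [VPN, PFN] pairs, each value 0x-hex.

Trace:
#0 VA=0x680E014C2 (r,kernel):
  L0 @0x22[26] → 0x23007  P=1,RW=1,US=1,PS=0
  L1 @0x23[7] → 0x24007  P=1,RW=1,US=1,PS=0
  L2 @0x24[1] → 0x27007  P=1,RW=1,US=1,PS=0
  ✓ 0x274C2  — 3 lookups
#1 VA=0x4C0405A57 (w,user):
  L0 @0x22[19] → 0x2A007  P=1,RW=1,US=1,PS=0
  L1 @0x2A[2] → 0x2C007  P=1,RW=1,US=1,PS=0
  L2 @0x2C[5] → 0x2E007  P=1,RW=1,US=1,PS=0
  ✓ 0x2EA57  — 3 lookups
#2 VA=0x7C1209E3A (w,kernel):
  L0 @0x22[31] → 0x32007  P=1,RW=1,US=1,PS=0
  L1 @0x32[9] → 0x35007  P=1,RW=1,US=1,PS=0
  L2 @0x35[9] → 0x36007  P=1,RW=1,US=1,PS=0
  ✓ 0x36E3A  — 3 lookups
#3 VA=0x4C0405A57 (r,kernel):
  TLB hit vpn=0x4C0405 → PA=0x2EA57
#4 VA=0x7C1209E3A (r,kernel):
  TLB hit vpn=0x7C1209 → PA=0x36E3A
#5 VA=0x202603867 (r,user):
  L0 @0x22[8] → 0x3A007  P=1,RW=1,US=1,PS=0
  L1 @0x3A[19] → 0x3D007  P=1,RW=1,US=1,PS=0
  L2 @0x3D[3] → 0x40007  P=1,RW=1,US=1,PS=0
  ✓ 0x40867  — 3 lookups

TLB: [["0x7C1209", "0x36"], ["0x202603", "0x40"]]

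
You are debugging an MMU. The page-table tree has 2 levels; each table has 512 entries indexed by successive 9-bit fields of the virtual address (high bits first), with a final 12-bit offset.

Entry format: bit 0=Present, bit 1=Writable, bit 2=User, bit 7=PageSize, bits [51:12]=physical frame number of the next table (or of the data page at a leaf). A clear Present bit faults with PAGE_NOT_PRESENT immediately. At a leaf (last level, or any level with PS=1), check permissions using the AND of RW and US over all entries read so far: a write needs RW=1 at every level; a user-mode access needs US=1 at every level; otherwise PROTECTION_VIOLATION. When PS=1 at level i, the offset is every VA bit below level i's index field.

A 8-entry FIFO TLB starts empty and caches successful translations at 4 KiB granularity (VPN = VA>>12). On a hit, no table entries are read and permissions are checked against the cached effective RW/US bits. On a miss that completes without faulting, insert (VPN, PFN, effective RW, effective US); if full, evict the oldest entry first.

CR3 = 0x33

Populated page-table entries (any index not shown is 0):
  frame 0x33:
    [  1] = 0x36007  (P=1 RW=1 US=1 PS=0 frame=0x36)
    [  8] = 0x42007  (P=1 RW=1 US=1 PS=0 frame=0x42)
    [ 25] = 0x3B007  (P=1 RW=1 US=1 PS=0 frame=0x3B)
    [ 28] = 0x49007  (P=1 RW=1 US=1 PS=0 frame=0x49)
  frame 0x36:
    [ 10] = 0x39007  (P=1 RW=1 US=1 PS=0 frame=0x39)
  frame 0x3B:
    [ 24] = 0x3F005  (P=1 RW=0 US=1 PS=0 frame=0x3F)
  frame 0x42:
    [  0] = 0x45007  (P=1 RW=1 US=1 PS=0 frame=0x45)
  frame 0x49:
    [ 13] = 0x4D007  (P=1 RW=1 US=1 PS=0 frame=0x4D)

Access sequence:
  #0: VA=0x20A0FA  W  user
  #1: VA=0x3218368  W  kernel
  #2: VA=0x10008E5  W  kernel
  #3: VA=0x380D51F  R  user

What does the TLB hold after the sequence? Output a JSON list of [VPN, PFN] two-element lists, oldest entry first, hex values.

Walk each access:
#0 VA=0x20A0FA (w,user):
  lvl0: tbl 0x33, slot 1 ⇒ 0x36007 (P1/RW1/US1/PS0)
  lvl1: tbl 0x36, slot 10 ⇒ 0x39007 (P1/RW1/US1/PS0)
  ⇒ phys 0x390FA  [2 reads]
#1 VA=0x3218368 (w,kernel):
  lvl0: tbl 0x33, slot 25 ⇒ 0x3B007 (P1/RW1/US1/PS0)
  lvl1: tbl 0x3B, slot 24 ⇒ 0x3F005 (P1/RW0/US1/PS0)
  ✗ PROTECTION_VIOLATION  [2 reads]
#2 VA=0x10008E5 (w,kernel):
  lvl0: tbl 0x33, slot 8 ⇒ 0x42007 (P1/RW1/US1/PS0)
  lvl1: tbl 0x42, slot 0 ⇒ 0x45007 (P1/RW1/US1/PS0)
  ⇒ phys 0x458E5  [2 reads]
#3 VA=0x380D51F (r,user):
  lvl0: tbl 0x33, slot 28 ⇒ 0x49007 (P1/RW1/US1/PS0)
  lvl1: tbl 0x49, slot 13 ⇒ 0x4D007 (P1/RW1/US1/PS0)
  ⇒ phys 0x4D51F  [2 reads]

TLB: [["0x20A", "0x39"], ["0x1000", "0x45"], ["0x380D", "0x4D"]]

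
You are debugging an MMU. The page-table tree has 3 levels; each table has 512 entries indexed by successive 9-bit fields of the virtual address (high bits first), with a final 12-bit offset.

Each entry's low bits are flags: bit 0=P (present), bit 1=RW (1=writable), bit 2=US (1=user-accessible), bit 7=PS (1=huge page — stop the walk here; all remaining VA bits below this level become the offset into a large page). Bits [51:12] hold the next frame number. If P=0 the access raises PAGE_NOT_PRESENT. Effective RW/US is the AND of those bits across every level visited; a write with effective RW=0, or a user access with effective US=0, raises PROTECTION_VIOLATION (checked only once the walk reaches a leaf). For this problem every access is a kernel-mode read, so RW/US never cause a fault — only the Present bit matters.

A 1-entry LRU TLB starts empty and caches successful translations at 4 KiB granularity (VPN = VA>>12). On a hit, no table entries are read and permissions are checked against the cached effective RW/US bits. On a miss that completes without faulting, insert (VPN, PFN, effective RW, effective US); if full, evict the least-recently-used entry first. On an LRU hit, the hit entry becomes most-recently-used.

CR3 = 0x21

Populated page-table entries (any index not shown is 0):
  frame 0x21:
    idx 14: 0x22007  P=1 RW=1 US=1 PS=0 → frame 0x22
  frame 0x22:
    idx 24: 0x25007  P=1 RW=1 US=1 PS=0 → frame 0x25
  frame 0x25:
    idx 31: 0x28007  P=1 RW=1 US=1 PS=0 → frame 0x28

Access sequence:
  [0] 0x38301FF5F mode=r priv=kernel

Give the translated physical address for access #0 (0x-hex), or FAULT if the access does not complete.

Per-access translation:
#0 VA=0x38301FF5F (r,kernel):
  L0 @0x21[14] → 0x22007  P=1,RW=1,US=1,PS=0
  L1 @0x22[24] → 0x25007  P=1,RW=1,US=1,PS=0
  L2 @0x25[31] → 0x28007  P=1,RW=1,US=1,PS=0
  ✓ 0x28F5F  — 3 lookups

Access #0 PA: 0x28F5F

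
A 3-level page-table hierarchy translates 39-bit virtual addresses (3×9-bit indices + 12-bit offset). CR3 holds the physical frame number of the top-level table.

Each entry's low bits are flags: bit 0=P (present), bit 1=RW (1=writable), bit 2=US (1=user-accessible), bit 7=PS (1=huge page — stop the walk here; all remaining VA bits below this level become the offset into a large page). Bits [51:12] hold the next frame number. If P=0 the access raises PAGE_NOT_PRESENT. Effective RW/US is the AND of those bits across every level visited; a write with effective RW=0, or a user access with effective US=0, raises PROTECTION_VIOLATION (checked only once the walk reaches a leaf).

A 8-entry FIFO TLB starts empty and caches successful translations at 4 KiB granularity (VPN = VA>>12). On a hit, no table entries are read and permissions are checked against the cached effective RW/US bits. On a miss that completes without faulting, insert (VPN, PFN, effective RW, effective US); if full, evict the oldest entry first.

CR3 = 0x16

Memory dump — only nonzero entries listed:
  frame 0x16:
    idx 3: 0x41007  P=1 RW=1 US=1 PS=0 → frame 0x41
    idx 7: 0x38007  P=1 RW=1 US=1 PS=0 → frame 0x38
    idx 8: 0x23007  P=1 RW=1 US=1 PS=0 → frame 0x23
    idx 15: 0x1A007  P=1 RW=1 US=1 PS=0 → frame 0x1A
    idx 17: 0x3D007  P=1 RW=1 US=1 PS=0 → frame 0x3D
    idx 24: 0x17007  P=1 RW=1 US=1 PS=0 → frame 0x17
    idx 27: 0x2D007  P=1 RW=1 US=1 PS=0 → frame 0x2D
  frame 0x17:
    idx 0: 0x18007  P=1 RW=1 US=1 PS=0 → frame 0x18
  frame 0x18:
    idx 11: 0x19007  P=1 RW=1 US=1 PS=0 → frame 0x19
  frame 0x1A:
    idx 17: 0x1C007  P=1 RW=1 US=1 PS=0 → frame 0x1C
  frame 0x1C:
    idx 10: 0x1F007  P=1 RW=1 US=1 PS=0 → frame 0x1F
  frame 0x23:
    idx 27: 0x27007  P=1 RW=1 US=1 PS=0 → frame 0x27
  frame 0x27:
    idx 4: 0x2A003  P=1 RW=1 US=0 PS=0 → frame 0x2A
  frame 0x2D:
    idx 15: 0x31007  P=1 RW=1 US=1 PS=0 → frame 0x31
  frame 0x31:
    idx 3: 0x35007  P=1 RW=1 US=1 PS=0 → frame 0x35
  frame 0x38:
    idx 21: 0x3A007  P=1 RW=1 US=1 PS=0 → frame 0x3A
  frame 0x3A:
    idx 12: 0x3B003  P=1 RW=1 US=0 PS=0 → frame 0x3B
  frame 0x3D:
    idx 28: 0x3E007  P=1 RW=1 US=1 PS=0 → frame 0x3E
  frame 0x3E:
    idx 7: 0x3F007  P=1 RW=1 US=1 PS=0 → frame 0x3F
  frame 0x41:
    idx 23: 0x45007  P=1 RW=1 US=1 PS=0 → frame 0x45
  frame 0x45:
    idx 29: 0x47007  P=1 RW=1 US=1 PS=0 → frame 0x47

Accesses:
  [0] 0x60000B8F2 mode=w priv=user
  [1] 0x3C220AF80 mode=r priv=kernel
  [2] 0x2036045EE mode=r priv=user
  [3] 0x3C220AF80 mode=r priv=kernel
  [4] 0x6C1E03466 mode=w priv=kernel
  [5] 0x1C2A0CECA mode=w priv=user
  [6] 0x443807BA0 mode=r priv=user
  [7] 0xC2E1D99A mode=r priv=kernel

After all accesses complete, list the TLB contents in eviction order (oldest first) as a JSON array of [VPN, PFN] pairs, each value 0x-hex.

Per-access translation:
#0 VA=0x60000B8F2 (w,user):
  L0: frame=0x16 idx=24 entry=0x17007 [P=1 RW=1 US=1 PS=0]
  L1: frame=0x17 idx=0 entry=0x18007 [P=1 RW=1 US=1 PS=0]
  L2: frame=0x18 idx=11 entry=0x19007 [P=1 RW=1 US=1 PS=0]
  ✓ 0x198F2  — 3 lookups
#1 VA=0x3C220AF80 (r,kernel):
  L0: frame=0x16 idx=15 entry=0x1A007 [P=1 RW=1 US=1 PS=0]
  L1: frame=0x1A idx=17 entry=0x1C007 [P=1 RW=1 US=1 PS=0]
  L2: frame=0x1C idx=10 entry=0x1F007 [P=1 RW=1 US=1 PS=0]
  ✓ 0x1FF80  — 3 lookups
#2 VA=0x2036045EE (r,user):
  L0: frame=0x16 idx=8 entry=0x23007 [P=1 RW=1 US=1 PS=0]
  L1: frame=0x23 idx=27 entry=0x27007 [P=1 RW=1 US=1 PS=0]
  L2: frame=0x27 idx=4 entry=0x2A003 [P=1 RW=1 US=0 PS=0]
  → PROTECTION_VIOLATION  (3 entries read)
#3 VA=0x3C220AF80 (r,kernel):
  TLB hit vpn=0x3C220A → PA=0x1FF80
#4 VA=0x6C1E03466 (w,kernel):
  L0: frame=0x16 idx=27 entry=0x2D007 [P=1 RW=1 US=1 PS=0]
  L1: frame=0x2D idx=15 entry=0x31007 [P=1 RW=1 US=1 PS=0]
  L2: frame=0x31 idx=3 entry=0x35007 [P=1 RW=1 US=1 PS=0]
  ✓ 0x35466  — 3 lookups
#5 VA=0x1C2A0CECA (w,user):
  L0: frame=0x16 idx=7 entry=0x38007 [P=1 RW=1 US=1 PS=0]
  L1: frame=0x38 idx=21 entry=0x3A007 [P=1 RW=1 US=1 PS=0]
  L2: frame=0x3A idx=12 entry=0x3B003 [P=1 RW=1 US=0 PS=0]
  → PROTECTION_VIOLATION  (3 entries read)
#6 VA=0x443807BA0 (r,user):
  L0: frame=0x16 idx=17 entry=0x3D007 [P=1 RW=1 US=1 PS=0]
  L1: frame=0x3D idx=28 entry=0x3E007 [P=1 RW=1 US=1 PS=0]
  L2: frame=0x3E idx=7 entry=0x3F007 [P=1 RW=1 US=1 PS=0]
  ✓ 0x3FBA0  — 3 lookups
#7 VA=0xC2E1D99A (r,kernel):
  L0: frame=0x16 idx=3 entry=0x41007 [P=1 RW=1 US=1 PS=0]
  L1: frame=0x41 idx=23 entry=0x45007 [P=1 RW=1 US=1 PS=0]
  L2: frame=0x45 idx=29 entry=0x47007 [P=1 RW=1 US=1 PS=0]
  ✓ 0x4799A  — 3 lookups

TLB: [["0x60000B", "0x19"], ["0x3C220A", "0x1F"], ["0x6C1E03", "0x35"], ["0x443807", "0x3F"], ["0xC2E1D", "0x47"]]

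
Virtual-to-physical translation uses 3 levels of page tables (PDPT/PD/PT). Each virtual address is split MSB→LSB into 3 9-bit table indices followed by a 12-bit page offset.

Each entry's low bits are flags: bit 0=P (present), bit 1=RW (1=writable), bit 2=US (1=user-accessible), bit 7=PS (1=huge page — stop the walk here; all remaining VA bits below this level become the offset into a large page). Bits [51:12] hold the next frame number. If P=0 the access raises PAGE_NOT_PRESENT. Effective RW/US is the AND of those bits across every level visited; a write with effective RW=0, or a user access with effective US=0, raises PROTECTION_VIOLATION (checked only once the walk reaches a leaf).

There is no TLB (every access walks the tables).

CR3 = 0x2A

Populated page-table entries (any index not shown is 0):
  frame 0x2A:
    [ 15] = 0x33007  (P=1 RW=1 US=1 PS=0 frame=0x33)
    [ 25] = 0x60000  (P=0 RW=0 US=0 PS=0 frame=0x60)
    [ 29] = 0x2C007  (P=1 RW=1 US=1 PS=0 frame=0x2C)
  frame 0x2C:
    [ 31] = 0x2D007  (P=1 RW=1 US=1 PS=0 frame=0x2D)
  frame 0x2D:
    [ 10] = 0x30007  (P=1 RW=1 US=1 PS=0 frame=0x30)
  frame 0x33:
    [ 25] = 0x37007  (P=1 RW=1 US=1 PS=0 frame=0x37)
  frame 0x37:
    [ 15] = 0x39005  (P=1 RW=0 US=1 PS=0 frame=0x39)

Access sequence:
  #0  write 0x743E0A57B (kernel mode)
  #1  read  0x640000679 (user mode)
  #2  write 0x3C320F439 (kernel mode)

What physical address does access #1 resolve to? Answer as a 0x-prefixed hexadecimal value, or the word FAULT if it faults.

Per-access translation:
#0 VA=0x743E0A57B (w,kernel):
  L0 @0x2A[29] → 0x2C007  P=1,RW=1,US=1,PS=0
  L1 @0x2C[31] → 0x2D007  P=1,RW=1,US=1,PS=0
  L2 @0x2D[10] → 0x30007  P=1,RW=1,US=1,PS=0
  ⇒ phys 0x3057B  [3 reads]
#1 VA=0x640000679 (r,user):
  L0 @0x2A[25] → 0x60000  P=0,RW=0,US=0,PS=0
  ✗ PAGE_NOT_PRESENT  [1 reads]
#2 VA=0x3C320F439 (w,kernel):
  L0 @0x2A[15] → 0x33007  P=1,RW=1,US=1,PS=0
  L1 @0x33[25] → 0x37007  P=1,RW=1,US=1,PS=0
  L2 @0x37[15] → 0x39005  P=1,RW=0,US=1,PS=0
  ✗ PROTECTION_VIOLATION  [3 reads]

Access #1 PA: FAULT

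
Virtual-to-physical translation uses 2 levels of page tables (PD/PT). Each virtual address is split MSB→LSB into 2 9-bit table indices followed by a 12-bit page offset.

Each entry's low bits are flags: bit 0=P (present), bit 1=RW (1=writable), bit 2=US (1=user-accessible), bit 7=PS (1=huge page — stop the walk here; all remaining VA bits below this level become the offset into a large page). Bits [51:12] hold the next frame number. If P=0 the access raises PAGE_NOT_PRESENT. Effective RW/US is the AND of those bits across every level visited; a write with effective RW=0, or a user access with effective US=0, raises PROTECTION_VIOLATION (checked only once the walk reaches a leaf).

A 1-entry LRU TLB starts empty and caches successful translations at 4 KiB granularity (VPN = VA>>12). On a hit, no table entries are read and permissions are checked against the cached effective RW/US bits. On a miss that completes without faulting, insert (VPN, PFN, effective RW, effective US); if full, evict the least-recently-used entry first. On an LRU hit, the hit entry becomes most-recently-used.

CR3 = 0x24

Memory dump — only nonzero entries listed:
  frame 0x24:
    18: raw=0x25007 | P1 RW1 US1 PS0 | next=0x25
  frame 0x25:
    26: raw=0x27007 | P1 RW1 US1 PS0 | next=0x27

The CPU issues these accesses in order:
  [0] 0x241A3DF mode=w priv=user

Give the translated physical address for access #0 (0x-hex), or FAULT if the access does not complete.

Per-access translation:
#0 VA=0x241A3DF (w,user):
  L0: frame=0x24 idx=18 entry=0x25007 [P=1 RW=1 US=1 PS=0]
  L1: frame=0x25 idx=26 entry=0x27007 [P=1 RW=1 US=1 PS=0]
  → PA=0x273DF  (2 entries read)

Access #0 PA: 0x273DF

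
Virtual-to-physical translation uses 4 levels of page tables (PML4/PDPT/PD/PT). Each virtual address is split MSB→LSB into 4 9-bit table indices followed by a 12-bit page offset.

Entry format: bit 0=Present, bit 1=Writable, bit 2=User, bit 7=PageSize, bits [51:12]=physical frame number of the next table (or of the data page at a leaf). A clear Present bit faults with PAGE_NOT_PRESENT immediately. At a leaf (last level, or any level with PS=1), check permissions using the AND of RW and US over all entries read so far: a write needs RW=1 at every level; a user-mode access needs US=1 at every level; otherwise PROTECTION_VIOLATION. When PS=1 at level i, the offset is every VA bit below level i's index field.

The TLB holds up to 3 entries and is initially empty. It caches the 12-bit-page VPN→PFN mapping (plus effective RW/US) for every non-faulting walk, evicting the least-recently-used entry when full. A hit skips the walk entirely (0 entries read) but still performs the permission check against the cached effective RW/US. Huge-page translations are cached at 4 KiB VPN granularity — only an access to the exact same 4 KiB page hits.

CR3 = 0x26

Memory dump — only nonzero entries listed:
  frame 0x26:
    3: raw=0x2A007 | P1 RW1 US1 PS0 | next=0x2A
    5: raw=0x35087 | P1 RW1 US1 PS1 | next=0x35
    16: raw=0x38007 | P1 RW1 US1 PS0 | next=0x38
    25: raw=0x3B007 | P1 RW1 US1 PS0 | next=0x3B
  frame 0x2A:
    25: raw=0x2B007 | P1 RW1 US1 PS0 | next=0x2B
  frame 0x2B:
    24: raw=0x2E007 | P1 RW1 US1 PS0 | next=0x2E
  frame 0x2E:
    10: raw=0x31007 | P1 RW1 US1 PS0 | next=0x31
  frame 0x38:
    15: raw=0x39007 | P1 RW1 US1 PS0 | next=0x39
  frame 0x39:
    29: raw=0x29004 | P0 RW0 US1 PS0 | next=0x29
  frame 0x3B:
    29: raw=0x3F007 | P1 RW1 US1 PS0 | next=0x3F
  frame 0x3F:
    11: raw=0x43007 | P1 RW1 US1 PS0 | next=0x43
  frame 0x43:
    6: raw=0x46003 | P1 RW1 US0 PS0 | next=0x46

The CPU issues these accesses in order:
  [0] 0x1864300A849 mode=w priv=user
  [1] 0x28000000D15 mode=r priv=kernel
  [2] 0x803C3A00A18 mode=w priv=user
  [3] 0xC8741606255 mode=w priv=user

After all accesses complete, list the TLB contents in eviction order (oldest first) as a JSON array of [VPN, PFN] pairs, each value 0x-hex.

Walk each access:
#0 VA=0x1864300A849 (w,user):
  L0: frame=0x26 idx=3 entry=0x2A007 [P=1 RW=1 US=1 PS=0]
  L1: frame=0x2A idx=25 entry=0x2B007 [P=1 RW=1 US=1 PS=0]
  L2: frame=0x2B idx=24 entry=0x2E007 [P=1 RW=1 US=1 PS=0]
  L3: frame=0x2E idx=10 entry=0x31007 [P=1 RW=1 US=1 PS=0]
  → PA=0x31849  (4 entries read)
#1 VA=0x28000000D15 (r,kernel):
  L0: frame=0x26 idx=5 entry=0x35087 [P=1 RW=1 US=1 PS=1]
  → PA=0x35D15 (huge @L0)  (1 entries read)
#2 VA=0x803C3A00A18 (w,user):
  L0: frame=0x26 idx=16 entry=0x38007 [P=1 RW=1 US=1 PS=0]
  L1: frame=0x38 idx=15 entry=0x39007 [P=1 RW=1 US=1 PS=0]
  L2: frame=0x39 idx=29 entry=0x29004 [P=0 RW=0 US=1 PS=0]
  → PAGE_NOT_PRESENT  (3 entries read)
#3 VA=0xC8741606255 (w,user):
  L0: frame=0x26 idx=25 entry=0x3B007 [P=1 RW=1 US=1 PS=0]
  L1: frame=0x3B idx=29 entry=0x3F007 [P=1 RW=1 US=1 PS=0]
  L2: frame=0x3F idx=11 entry=0x43007 [P=1 RW=1 US=1 PS=0]
  L3: frame=0x43 idx=6 entry=0x46003 [P=1 RW=1 US=0 PS=0]
  → PROTECTION_VIOLATION  (4 entries read)

TLB: [["0x1864300A", "0x31"], ["0x28000000", "0x35"]]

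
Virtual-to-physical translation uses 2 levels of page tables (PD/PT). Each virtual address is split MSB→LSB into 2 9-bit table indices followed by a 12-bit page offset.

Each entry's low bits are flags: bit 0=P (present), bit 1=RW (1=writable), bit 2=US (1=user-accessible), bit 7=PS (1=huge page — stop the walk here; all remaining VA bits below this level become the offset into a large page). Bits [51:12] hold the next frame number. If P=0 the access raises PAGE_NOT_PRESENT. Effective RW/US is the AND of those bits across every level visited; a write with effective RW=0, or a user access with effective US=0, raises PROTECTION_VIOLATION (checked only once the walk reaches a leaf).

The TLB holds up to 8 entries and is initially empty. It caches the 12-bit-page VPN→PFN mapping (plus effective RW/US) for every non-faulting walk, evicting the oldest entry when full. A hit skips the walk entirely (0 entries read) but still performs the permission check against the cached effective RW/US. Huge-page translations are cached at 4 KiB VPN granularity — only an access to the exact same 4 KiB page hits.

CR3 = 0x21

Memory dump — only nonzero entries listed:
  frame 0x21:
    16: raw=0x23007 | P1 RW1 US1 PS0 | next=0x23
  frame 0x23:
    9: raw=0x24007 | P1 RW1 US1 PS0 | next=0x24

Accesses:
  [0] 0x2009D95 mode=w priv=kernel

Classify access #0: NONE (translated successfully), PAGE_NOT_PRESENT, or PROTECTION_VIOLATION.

Per-access translation:
#0 VA=0x2009D95 (w,kernel):
  L0: frame=0x21 idx=16 entry=0x23007 [P=1 RW=1 US=1 PS=0]
  L1: frame=0x23 idx=9 entry=0x24007 [P=1 RW=1 US=1 PS=0]
  ✓ 0x24D95  — 2 lookups

Access #0 fault: NONE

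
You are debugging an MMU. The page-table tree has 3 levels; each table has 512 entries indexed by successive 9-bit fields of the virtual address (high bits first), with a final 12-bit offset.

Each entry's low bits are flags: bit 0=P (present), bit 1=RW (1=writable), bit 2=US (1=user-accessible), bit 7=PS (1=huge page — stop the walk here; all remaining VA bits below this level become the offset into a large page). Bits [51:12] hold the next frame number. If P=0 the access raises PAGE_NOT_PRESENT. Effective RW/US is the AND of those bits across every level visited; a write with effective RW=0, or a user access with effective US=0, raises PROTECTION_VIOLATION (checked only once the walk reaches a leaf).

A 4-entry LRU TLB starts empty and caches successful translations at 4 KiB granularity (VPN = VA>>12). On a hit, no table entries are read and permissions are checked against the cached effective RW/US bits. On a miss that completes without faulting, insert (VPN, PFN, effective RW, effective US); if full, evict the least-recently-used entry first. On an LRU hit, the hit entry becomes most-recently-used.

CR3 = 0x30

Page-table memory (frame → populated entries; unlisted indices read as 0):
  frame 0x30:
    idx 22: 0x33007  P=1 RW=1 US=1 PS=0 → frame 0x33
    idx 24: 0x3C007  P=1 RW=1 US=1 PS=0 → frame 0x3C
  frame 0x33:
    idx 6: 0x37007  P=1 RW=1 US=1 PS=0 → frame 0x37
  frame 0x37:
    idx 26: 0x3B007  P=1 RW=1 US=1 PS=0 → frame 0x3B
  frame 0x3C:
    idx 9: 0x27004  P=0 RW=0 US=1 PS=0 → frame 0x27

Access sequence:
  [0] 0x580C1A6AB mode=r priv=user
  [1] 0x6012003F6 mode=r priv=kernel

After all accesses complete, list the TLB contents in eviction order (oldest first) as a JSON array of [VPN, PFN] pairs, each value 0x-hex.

Trace:
#0 VA=0x580C1A6AB (r,user):
  L0 @0x30[22] → 0x33007  P=1,RW=1,US=1,PS=0
  L1 @0x33[6] → 0x37007  P=1,RW=1,US=1,PS=0
  L2 @0x37[26] → 0x3B007  P=1,RW=1,US=1,PS=0
  ✓ 0x3B6AB  — 3 lookups
#1 VA=0x6012003F6 (r,kernel):
  L0 @0x30[24] → 0x3C007  P=1,RW=1,US=1,PS=0
  L1 @0x3C[9] → 0x27004  P=0,RW=0,US=1,PS=0
  ✗ PAGE_NOT_PRESENT  [2 reads]

TLB: [["0x580C1A", "0x3B"]]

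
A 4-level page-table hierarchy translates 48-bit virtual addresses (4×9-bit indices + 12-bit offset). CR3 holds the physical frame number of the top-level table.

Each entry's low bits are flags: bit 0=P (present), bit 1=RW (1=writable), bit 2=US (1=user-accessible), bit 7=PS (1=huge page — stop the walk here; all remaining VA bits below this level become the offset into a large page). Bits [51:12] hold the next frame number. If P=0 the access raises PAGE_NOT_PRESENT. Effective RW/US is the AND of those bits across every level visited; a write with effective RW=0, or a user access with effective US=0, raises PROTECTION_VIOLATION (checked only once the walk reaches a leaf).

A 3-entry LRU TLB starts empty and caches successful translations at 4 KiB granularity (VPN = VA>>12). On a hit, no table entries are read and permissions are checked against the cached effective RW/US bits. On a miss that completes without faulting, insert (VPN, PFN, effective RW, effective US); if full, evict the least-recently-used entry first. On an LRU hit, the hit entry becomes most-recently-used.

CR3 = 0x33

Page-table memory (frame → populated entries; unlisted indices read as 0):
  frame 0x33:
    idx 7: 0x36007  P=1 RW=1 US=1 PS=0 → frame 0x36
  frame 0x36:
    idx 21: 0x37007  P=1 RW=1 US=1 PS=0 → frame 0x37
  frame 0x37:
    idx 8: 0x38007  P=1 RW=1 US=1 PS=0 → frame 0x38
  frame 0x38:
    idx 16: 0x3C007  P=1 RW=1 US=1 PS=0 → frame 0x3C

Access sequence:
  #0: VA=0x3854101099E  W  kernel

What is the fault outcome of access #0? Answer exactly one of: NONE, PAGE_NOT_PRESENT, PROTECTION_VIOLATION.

Trace:
#0 VA=0x3854101099E (w,kernel):
  L0 @0x33[7] → 0x36007  P=1,RW=1,US=1,PS=0
  L1 @0x36[21] → 0x37007  P=1,RW=1,US=1,PS=0
  L2 @0x37[8] → 0x38007  P=1,RW=1,US=1,PS=0
  L3 @0x38[16] → 0x3C007  P=1,RW=1,US=1,PS=0
  ✓ 0x3C99E  — 4 lookups

Access #0 fault: NONE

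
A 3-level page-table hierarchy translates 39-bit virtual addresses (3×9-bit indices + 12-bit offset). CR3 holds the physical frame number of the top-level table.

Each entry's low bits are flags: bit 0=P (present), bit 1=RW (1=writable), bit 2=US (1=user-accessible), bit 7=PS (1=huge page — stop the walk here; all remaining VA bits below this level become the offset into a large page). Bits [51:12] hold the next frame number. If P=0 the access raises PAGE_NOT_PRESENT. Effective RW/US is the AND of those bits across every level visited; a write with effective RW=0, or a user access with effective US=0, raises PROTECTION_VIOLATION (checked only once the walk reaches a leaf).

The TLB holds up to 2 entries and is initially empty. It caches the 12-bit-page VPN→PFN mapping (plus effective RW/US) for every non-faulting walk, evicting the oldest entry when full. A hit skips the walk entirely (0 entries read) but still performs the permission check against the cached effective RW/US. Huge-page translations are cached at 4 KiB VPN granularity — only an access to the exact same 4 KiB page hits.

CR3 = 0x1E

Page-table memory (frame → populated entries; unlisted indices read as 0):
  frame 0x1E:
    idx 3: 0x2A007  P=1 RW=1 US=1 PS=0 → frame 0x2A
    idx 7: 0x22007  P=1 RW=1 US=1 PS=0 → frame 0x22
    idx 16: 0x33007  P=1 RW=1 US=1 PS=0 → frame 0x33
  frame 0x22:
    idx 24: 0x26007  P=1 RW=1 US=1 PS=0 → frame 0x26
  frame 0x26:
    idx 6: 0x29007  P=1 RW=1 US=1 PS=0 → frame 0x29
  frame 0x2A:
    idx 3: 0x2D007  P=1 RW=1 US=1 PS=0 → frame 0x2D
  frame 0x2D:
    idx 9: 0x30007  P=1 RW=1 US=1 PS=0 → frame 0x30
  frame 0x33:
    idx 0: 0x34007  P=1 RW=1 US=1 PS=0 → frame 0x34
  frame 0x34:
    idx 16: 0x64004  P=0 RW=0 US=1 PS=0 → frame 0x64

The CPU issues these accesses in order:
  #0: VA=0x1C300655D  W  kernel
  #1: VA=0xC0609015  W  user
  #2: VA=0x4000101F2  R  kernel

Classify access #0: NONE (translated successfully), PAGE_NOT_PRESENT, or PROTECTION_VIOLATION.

Per-access translation:
#0 VA=0x1C300655D (w,kernel):
  L0: frame=0x1E idx=7 entry=0x22007 [P=1 RW=1 US=1 PS=0]
  L1: frame=0x22 idx=24 entry=0x26007 [P=1 RW=1 US=1 PS=0]
  L2: frame=0x26 idx=6 entry=0x29007 [P=1 RW=1 US=1 PS=0]
  ⇒ phys 0x2955D  [3 reads]
#1 VA=0xC0609015 (w,user):
  L0: frame=0x1E idx=3 entry=0x2A007 [P=1 RW=1 US=1 PS=0]
  L1: frame=0x2A idx=3 entry=0x2D007 [P=1 RW=1 US=1 PS=0]
  L2: frame=0x2D idx=9 entry=0x30007 [P=1 RW=1 US=1 PS=0]
  ⇒ phys 0x30015  [3 reads]
#2 VA=0x4000101F2 (r,kernel):
  L0: frame=0x1E idx=16 entry=0x33007 [P=1 RW=1 US=1 PS=0]
  L1: frame=0x33 idx=0 entry=0x34007 [P=1 RW=1 US=1 PS=0]
  L2: frame=0x34 idx=16 entry=0x64004 [P=0 RW=0 US=1 PS=0]
  ⇒ fault: PAGE_NOT_PRESENT  — 3 lookups

Access #0 fault: NONE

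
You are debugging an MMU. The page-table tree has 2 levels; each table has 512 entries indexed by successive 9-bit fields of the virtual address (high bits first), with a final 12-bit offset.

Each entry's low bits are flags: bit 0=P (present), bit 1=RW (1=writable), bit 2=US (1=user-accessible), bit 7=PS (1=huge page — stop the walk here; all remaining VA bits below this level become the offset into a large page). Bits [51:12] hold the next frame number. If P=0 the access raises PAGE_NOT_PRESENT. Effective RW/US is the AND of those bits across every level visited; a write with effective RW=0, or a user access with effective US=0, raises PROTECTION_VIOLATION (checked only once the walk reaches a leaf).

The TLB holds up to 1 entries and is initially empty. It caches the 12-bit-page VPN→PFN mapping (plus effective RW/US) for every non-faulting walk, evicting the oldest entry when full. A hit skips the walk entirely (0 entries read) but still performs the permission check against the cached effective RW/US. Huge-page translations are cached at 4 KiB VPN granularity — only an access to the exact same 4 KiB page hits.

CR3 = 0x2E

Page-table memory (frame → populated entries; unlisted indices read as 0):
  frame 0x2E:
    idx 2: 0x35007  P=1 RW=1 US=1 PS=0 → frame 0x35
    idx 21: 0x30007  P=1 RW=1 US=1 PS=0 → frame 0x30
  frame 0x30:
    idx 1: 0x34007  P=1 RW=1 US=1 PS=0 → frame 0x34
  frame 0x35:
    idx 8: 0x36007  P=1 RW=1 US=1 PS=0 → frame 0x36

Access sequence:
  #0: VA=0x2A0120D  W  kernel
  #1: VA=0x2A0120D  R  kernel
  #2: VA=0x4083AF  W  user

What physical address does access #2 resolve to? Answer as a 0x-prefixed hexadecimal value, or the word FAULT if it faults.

Walk each access:
#0 VA=0x2A0120D (w,kernel):
  L0: frame=0x2E idx=21 entry=0x30007 [P=1 RW=1 US=1 PS=0]
  L1: frame=0x30 idx=1 entry=0x34007 [P=1 RW=1 US=1 PS=0]
  ⇒ phys 0x3420D  [2 reads]
#1 VA=0x2A0120D (r,kernel):
  TLB hit vpn=0x2A01 → PA=0x3420D
#2 VA=0x4083AF (w,user):
  L0: frame=0x2E idx=2 entry=0x35007 [P=1 RW=1 US=1 PS=0]
  L1: frame=0x35 idx=8 entry=0x36007 [P=1 RW=1 US=1 PS=0]
  ⇒ phys 0x363AF  [2 reads]

Access #2 PA: 0x363AF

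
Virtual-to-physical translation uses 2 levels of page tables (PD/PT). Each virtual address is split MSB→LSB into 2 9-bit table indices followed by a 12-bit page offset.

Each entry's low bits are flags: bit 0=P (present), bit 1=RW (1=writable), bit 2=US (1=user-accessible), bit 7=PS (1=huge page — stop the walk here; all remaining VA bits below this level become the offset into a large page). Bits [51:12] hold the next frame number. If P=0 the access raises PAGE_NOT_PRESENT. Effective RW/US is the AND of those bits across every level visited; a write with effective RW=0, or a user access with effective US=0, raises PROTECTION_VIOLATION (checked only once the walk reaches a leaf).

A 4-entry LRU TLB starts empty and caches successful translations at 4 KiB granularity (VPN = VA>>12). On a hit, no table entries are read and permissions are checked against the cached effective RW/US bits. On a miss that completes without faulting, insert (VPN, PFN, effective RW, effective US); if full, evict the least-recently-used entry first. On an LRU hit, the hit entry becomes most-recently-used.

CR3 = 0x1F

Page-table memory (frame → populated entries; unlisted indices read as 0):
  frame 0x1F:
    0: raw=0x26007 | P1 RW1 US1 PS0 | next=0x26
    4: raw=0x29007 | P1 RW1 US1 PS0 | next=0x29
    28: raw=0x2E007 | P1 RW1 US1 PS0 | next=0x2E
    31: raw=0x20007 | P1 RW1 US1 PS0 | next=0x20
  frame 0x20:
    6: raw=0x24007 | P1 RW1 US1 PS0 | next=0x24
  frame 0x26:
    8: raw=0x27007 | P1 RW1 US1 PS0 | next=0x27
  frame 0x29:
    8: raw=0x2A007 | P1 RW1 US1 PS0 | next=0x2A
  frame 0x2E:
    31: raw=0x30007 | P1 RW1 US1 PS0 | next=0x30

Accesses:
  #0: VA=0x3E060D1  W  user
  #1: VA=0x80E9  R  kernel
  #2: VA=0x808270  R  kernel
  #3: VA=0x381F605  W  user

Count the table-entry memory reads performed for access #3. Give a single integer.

Trace:
#0 VA=0x3E060D1 (w,user):
  lvl0: tbl 0x1F, slot 31 ⇒ 0x20007 (P1/RW1/US1/PS0)
  lvl1: tbl 0x20, slot 6 ⇒ 0x24007 (P1/RW1/US1/PS0)
  → PA=0x240D1  (2 entries read)
#1 VA=0x80E9 (r,kernel):
  lvl0: tbl 0x1F, slot 0 ⇒ 0x26007 (P1/RW1/US1/PS0)
  lvl1: tbl 0x26, slot 8 ⇒ 0x27007 (P1/RW1/US1/PS0)
  → PA=0x270E9  (2 entries read)
#2 VA=0x808270 (r,kernel):
  lvl0: tbl 0x1F, slot 4 ⇒ 0x29007 (P1/RW1/US1/PS0)
  lvl1: tbl 0x29, slot 8 ⇒ 0x2A007 (P1/RW1/US1/PS0)
  → PA=0x2A270  (2 entries read)
#3 VA=0x381F605 (w,user):
  lvl0: tbl 0x1F, slot 28 ⇒ 0x2E007 (P1/RW1/US1/PS0)
  lvl1: tbl 0x2E, slot 31 ⇒ 0x30007 (P1/RW1/US1/PS0)
  → PA=0x30605  (2 entries read)

Entries read for #3: 2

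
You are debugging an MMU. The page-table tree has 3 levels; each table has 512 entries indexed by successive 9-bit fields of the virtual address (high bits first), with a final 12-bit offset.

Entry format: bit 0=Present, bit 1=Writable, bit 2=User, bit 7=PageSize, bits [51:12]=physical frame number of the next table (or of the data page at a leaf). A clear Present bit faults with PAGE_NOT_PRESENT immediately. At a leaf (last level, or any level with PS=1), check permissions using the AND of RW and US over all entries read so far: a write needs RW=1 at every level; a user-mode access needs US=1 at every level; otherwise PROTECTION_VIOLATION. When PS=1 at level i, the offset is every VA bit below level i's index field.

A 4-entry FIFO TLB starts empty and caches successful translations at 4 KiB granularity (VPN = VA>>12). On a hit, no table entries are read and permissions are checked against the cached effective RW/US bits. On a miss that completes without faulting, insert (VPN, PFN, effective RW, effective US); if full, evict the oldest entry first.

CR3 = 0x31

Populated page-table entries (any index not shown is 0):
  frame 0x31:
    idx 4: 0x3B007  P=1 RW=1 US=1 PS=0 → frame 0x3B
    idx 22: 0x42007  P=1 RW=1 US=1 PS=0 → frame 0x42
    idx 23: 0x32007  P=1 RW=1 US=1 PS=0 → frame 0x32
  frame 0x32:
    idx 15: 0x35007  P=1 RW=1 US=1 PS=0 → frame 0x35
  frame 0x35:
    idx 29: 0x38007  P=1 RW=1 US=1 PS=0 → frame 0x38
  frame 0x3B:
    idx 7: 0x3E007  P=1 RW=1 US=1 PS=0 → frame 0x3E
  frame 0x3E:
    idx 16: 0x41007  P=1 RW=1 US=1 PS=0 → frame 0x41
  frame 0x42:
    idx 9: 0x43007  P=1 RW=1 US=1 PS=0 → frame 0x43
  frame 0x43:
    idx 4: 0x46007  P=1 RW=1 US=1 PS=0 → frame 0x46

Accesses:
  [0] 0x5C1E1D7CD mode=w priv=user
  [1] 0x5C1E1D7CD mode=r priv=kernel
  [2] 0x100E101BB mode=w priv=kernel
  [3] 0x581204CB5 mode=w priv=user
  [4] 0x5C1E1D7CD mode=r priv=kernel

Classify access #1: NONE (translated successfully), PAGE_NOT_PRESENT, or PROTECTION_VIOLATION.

Per-access translation:
#0 VA=0x5C1E1D7CD (w,user):
  L0: frame=0x31 idx=23 entry=0x32007 [P=1 RW=1 US=1 PS=0]
  L1: frame=0x32 idx=15 entry=0x35007 [P=1 RW=1 US=1 PS=0]
  L2: frame=0x35 idx=29 entry=0x38007 [P=1 RW=1 US=1 PS=0]
  ⇒ phys 0x387CD  [3 reads]
#1 VA=0x5C1E1D7CD (r,kernel):
  TLB hit vpn=0x5C1E1D → PA=0x387CD
#2 VA=0x100E101BB (w,kernel):
  L0: frame=0x31 idx=4 entry=0x3B007 [P=1 RW=1 US=1 PS=0]
  L1: frame=0x3B idx=7 entry=0x3E007 [P=1 RW=1 US=1 PS=0]
  L2: frame=0x3E idx=16 entry=0x41007 [P=1 RW=1 US=1 PS=0]
  ⇒ phys 0x411BB  [3 reads]
#3 VA=0x581204CB5 (w,user):
  L0: frame=0x31 idx=22 entry=0x42007 [P=1 RW=1 US=1 PS=0]
  L1: frame=0x42 idx=9 entry=0x43007 [P=1 RW=1 US=1 PS=0]
  L2: frame=0x43 idx=4 entry=0x46007 [P=1 RW=1 US=1 PS=0]
  ⇒ phys 0x46CB5  [3 reads]
#4 VA=0x5C1E1D7CD (r,kernel):
  TLB hit vpn=0x5C1E1D → PA=0x387CD

Access #1 fault: NONE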